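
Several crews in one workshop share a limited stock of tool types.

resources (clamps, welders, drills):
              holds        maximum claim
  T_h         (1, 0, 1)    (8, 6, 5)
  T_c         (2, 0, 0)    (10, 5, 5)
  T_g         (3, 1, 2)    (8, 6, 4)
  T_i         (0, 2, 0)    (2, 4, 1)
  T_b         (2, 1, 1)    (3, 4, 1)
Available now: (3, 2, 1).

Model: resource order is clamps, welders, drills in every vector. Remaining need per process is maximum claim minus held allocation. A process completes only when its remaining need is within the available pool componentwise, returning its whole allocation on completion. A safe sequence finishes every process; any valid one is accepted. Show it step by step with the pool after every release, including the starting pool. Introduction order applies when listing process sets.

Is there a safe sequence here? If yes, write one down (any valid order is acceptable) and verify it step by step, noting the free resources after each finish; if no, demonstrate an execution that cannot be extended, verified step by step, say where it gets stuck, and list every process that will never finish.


The state is SAFE; one workable sequence: T_i, T_b, T_g, T_h, T_c.
Key observation: the first exact fit in this order is T_i — it needs (2, 2, 1) with (3, 2, 1) free, meeting a requested resource to the last unit.
Verifying each step:
  pool = (3, 2, 1)
  T_i: need (2, 2, 1) fits (3, 2, 1); releases (0, 2, 0), pool now (3, 4, 1)
  T_b: need (1, 3, 0) fits (3, 4, 1); releases (2, 1, 1), pool now (5, 5, 2)
  T_g: need (5, 5, 2) fits (5, 5, 2); releases (3, 1, 2), pool now (8, 6, 4)
  T_h: need (7, 6, 4) fits (8, 6, 4); releases (1, 0, 1), pool now (9, 6, 5)
  T_c: need (8, 5, 5) fits (9, 6, 5); releases (2, 0, 0), pool now (11, 6, 5)


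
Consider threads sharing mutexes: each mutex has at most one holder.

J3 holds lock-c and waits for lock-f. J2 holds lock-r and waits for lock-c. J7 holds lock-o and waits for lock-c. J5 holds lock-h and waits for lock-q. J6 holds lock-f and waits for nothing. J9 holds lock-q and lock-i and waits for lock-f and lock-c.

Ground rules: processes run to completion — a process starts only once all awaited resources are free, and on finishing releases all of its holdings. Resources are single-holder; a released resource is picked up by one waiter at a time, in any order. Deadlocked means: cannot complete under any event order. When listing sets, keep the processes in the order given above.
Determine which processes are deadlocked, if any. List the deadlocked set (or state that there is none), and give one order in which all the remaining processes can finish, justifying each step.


Nothing here is deadlocked.
Key observation: there is no circular wait here — follow any chain and it reaches a process that is free to run now.
The rest can finish in the order J6, J3, J9, J2, J7, J5.
Step-by-step check:
  J6: no waits; runs immediately, freeing lock-f
  J3: everything it awaited (lock-f) is free; runs, freeing lock-c
  J9: everything it awaited (lock-f and lock-c) is free; runs, freeing lock-q and lock-i
  J2: everything it awaited (lock-c) is free; runs, freeing lock-r
  J7: everything it awaited (lock-c) is free; runs, freeing lock-o
  J5: everything it awaited (lock-q) is free; runs, freeing lock-h


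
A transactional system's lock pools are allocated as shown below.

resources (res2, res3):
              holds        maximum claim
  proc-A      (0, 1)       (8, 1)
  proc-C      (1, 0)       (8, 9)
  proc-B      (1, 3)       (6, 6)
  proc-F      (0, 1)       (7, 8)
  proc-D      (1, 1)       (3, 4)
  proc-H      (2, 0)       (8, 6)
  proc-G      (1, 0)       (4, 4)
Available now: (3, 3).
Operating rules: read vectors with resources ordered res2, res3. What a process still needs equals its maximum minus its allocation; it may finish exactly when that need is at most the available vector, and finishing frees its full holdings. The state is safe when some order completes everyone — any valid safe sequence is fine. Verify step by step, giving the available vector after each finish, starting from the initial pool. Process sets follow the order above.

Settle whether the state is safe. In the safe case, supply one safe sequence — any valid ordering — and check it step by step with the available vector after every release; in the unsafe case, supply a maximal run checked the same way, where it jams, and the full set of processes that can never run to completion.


SAFE. One safe sequence: proc-D, proc-G, proc-B, proc-H, proc-F, proc-A, proc-C.
Key observation: reading the order forward, proc-D is the first process whose need (2, 3) meets the free pool (3, 3) exactly on a resource it requests.
Verifying each step:
  pool = (3, 3)
  run proc-D (needs (2, 3), free (3, 3)); after release of (1, 1) the pool is (4, 4)
  run proc-G (needs (3, 4), free (4, 4)); after release of (1, 0) the pool is (5, 4)
  run proc-B (needs (5, 3), free (5, 4)); after release of (1, 3) the pool is (6, 7)
  run proc-H (needs (6, 6), free (6, 7)); after release of (2, 0) the pool is (8, 7)
  run proc-F (needs (7, 7), free (8, 7)); after release of (0, 1) the pool is (8, 8)
  run proc-A (needs (8, 0), free (8, 8)); after release of (0, 1) the pool is (8, 9)
  run proc-C (needs (7, 9), free (8, 9)); after release of (1, 0) the pool is (9, 9)


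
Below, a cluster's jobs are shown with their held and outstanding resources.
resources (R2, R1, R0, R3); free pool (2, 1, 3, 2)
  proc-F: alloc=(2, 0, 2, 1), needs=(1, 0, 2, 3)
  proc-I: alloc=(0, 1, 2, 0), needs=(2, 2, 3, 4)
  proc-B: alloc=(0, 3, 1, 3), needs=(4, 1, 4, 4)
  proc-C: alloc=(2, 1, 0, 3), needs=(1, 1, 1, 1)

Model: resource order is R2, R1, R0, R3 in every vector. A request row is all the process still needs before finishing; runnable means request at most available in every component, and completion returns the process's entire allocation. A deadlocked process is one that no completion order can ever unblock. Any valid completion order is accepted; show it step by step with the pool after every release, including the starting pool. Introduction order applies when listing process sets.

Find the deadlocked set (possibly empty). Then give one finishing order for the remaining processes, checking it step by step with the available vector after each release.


No process is deadlocked.
Key observation: proc-C fits the free pool immediately, and its release cascades until everyone finishes.
A valid finishing order for the others: proc-C, proc-I, proc-F, proc-B. Step-by-step check:
  pool = (2, 1, 3, 2)
  proc-C needs (1, 1, 1, 1) <= (2, 1, 3, 2) -> finishes; pool += (2, 1, 0, 3) = (4, 2, 3, 5)
  proc-I needs (2, 2, 3, 4) <= (4, 2, 3, 5) -> finishes; pool += (0, 1, 2, 0) = (4, 3, 5, 5)
  proc-F needs (1, 0, 2, 3) <= (4, 3, 5, 5) -> finishes; pool += (2, 0, 2, 1) = (6, 3, 7, 6)
  proc-B needs (4, 1, 4, 4) <= (6, 3, 7, 6) -> finishes; pool += (0, 3, 1, 3) = (6, 6, 8, 9)


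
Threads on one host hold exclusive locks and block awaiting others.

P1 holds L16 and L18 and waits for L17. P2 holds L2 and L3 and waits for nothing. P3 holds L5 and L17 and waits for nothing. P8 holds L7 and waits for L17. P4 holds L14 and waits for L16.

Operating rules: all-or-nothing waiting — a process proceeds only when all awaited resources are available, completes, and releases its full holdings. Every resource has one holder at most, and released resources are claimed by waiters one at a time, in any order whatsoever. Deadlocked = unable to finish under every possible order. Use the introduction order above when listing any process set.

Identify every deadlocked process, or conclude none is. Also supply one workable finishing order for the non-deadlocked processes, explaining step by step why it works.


The deadlocked set is empty.
Key observation: every chain of waits terminates; starting from the processes that wait on nothing, all the rest unlock in turn.
A valid finishing order for the others: P3, P8, P1, P2, P4.
Walking it through:
  P3 waits on nothing -> runs at once and releases L5 and L17
  P8: everything it awaited (L17) is free; runs, freeing L7
  P1: everything it awaited (L17) is free; runs, freeing L16 and L18
  P2 waits on nothing -> runs at once and releases L2 and L3
  P4: everything it awaited (L16) is free; runs, freeing L14


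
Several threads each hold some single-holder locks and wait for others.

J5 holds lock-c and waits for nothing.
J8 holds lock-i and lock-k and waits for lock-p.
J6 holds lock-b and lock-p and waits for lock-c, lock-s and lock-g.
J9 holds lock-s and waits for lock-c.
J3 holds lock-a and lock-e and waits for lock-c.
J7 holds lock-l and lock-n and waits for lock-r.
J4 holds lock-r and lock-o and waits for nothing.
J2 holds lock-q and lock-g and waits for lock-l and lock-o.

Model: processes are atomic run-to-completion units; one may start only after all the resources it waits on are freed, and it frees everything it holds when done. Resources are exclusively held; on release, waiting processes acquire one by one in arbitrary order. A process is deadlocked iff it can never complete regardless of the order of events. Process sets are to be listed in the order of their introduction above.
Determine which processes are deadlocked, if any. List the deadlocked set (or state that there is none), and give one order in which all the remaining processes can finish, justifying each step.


No process is deadlocked.
Key observation: there is no circular wait here — follow any chain and it reaches a process that is free to run now.
The rest can finish in the order J4, J5, J3, J7, J9, J2, J6, J8.
Step-by-step check:
  run J4 (it waits on nothing); releases lock-r and lock-o
  run J5 (it waits on nothing); releases lock-c
  J3 waits on lock-c — all released -> runs and releases lock-a and lock-e
  J7 waits on lock-r — all released -> runs and releases lock-l and lock-n
  J9 waits on lock-c — all released -> runs and releases lock-s
  J2 waits on lock-l and lock-o — all released -> runs and releases lock-q and lock-g
  J6 waits on lock-c, lock-s and lock-g — all released -> runs and releases lock-b and lock-p
  J8 waits on lock-p — all released -> runs and releases lock-i and lock-k


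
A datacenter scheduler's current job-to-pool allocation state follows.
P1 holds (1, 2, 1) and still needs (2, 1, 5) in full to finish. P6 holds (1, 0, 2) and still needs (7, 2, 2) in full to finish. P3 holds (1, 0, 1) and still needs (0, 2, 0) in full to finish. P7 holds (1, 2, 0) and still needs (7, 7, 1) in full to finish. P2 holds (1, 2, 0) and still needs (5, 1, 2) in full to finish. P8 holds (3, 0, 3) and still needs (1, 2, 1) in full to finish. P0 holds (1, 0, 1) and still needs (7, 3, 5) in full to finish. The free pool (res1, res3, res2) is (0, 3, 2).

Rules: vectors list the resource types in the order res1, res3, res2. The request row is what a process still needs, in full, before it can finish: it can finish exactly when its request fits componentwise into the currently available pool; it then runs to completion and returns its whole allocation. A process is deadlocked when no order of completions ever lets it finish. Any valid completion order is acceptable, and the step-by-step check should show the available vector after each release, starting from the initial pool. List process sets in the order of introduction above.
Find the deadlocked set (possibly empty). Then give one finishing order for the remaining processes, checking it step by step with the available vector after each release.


The deadlocked set is P6, P7 and P0.
Key observation: res1 is the bottleneck — with P3, P8, P1, P2 done the pool holds (6, 7, 7), short of every remaining need.
One completion order for the rest: P3, P8, P1, P2. Check, step by step:
  pool = (0, 3, 2)
  P3 needs (0, 2, 0) <= (0, 3, 2) -> finishes; pool += (1, 0, 1) = (1, 3, 3)
  P8 needs (1, 2, 1) <= (1, 3, 3) -> finishes; pool += (3, 0, 3) = (4, 3, 6)
  P1 needs (2, 1, 5) <= (4, 3, 6) -> finishes; pool += (1, 2, 1) = (5, 5, 7)
  P2 needs (5, 1, 2) <= (5, 5, 7) -> finishes; pool += (1, 2, 0) = (6, 7, 7)
The blocked processes can never fit:
  P6 still needs (7, 2, 2) but only (6, 7, 7) is free — short on res1
  P7 still needs (7, 7, 1) but only (6, 7, 7) is free — short on res1
  P0 still needs (7, 3, 5) but only (6, 7, 7) is free — short on res1


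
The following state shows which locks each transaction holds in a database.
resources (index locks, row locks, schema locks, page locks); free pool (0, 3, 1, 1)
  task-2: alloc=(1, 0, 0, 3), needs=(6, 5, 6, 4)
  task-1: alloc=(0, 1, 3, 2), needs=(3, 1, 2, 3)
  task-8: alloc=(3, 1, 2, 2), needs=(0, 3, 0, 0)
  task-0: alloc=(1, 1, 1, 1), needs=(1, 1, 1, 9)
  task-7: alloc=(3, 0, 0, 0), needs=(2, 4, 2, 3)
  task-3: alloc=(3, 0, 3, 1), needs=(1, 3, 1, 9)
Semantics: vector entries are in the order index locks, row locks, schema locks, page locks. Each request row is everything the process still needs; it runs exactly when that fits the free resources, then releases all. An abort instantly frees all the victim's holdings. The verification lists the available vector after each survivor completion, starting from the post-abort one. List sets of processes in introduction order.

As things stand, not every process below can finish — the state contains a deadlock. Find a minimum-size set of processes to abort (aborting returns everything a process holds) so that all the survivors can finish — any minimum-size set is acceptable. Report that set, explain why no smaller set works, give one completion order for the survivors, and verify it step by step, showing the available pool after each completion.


Abort task-3.
Key observation: task-0 could never have finished before the abort; with (3, 0, 3, 1) returned by task-3, it fits at step 5.
Why nothing smaller works: aborting no one leaves the state deadlocked as given.
One survivor order: task-8, task-1, task-2, task-7, task-0. Verifying each step (post-abort pool first):
  pool = (3, 3, 4, 2)
  run task-8 (needs (0, 3, 0, 0), free (3, 3, 4, 2)); after release of (3, 1, 2, 2) the pool is (6, 4, 6, 4)
  run task-1 (needs (3, 1, 2, 3), free (6, 4, 6, 4)); after release of (0, 1, 3, 2) the pool is (6, 5, 9, 6)
  run task-2 (needs (6, 5, 6, 4), free (6, 5, 9, 6)); after release of (1, 0, 0, 3) the pool is (7, 5, 9, 9)
  run task-7 (needs (2, 4, 2, 3), free (7, 5, 9, 9)); after release of (3, 0, 0, 0) the pool is (10, 5, 9, 9)
  run task-0 (needs (1, 1, 1, 9), free (10, 5, 9, 9)); after release of (1, 1, 1, 1) the pool is (11, 6, 10, 10)


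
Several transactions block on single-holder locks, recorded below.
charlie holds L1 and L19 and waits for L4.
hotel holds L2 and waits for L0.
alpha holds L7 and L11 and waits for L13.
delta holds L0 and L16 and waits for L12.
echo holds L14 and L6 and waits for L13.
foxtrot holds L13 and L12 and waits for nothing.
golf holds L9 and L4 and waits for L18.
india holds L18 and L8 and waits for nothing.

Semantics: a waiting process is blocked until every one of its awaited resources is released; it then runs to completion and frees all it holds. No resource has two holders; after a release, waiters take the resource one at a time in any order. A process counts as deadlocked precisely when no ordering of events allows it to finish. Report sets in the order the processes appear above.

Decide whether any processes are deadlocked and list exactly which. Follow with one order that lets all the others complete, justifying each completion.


No process is deadlocked.
Key observation: the wait graph is acyclic; completion cascades from the unblocked processes through everyone else.
The rest can finish in the order india, foxtrot, delta, hotel, alpha, echo, golf, charlie.
Walking it through:
  run india (it waits on nothing); releases L18 and L8
  run foxtrot (it waits on nothing); releases L13 and L12
  delta waits on L12 — all released -> runs and releases L0 and L16
  hotel waits on L0 — all released -> runs and releases L2
  alpha waits on L13 — all released -> runs and releases L7 and L11
  echo waits on L13 — all released -> runs and releases L14 and L6
  golf waits on L18 — all released -> runs and releases L9 and L4
  charlie waits on L4 — all released -> runs and releases L1 and L19


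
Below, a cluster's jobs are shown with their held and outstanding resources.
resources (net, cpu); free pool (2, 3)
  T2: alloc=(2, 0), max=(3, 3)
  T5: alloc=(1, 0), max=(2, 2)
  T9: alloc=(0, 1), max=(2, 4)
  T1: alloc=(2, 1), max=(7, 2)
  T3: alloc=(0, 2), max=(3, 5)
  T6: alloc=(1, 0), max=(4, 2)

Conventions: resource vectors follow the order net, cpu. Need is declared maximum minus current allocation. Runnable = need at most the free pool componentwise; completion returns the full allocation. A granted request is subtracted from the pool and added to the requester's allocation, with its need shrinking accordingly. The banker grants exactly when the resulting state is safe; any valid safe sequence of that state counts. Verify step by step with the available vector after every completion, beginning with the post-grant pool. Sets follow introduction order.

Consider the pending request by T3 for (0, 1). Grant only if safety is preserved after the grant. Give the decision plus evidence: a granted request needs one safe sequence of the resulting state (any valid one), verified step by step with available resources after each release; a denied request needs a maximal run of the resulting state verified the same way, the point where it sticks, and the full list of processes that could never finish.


GRANT — the state after the grant stays safe, e.g. via T5, T3, T9, T2, T1, T6.
Key observation: even at the reduced pool (2, 2), T5 fits immediately, so safety survives the grant.
Step-by-step check of the post-grant state:
  pool = (2, 2)
  T5: need (1, 2) fits (2, 2); releases (1, 0), pool now (3, 2)
  T3: need (3, 2) fits (3, 2); releases (0, 3), pool now (3, 5)
  T9: need (2, 3) fits (3, 5); releases (0, 1), pool now (3, 6)
  T2: need (1, 3) fits (3, 6); releases (2, 0), pool now (5, 6)
  T1: need (5, 1) fits (5, 6); releases (2, 1), pool now (7, 7)
  T6: need (3, 2) fits (7, 7); releases (1, 0), pool now (8, 7)


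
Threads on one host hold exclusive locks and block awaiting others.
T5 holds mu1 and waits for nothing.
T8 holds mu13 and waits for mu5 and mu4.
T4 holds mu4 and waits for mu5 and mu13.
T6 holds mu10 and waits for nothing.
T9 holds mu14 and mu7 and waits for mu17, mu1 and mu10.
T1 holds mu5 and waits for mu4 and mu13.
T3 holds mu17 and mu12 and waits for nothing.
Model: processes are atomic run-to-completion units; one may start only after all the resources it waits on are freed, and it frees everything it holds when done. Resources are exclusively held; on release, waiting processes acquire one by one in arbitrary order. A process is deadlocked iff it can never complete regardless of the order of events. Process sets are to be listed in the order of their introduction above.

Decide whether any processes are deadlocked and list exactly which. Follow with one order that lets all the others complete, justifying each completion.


Deadlocked: T8, T4 and T1.
Key observation: along T8 -> T4 -> T8, each member waits on what the next one holds — a deadlock; T1 is caught in further circular waits.
A valid finishing order for the others: T3, T6, T5, T9.
Verifying each step:
  T3 waits on nothing -> runs at once and releases mu17 and mu12
  T6 waits on nothing -> runs at once and releases mu10
  T5 waits on nothing -> runs at once and releases mu1
  run T9 (all its waits — mu17, mu1 and mu10 — are resolved); releases mu14 and mu7


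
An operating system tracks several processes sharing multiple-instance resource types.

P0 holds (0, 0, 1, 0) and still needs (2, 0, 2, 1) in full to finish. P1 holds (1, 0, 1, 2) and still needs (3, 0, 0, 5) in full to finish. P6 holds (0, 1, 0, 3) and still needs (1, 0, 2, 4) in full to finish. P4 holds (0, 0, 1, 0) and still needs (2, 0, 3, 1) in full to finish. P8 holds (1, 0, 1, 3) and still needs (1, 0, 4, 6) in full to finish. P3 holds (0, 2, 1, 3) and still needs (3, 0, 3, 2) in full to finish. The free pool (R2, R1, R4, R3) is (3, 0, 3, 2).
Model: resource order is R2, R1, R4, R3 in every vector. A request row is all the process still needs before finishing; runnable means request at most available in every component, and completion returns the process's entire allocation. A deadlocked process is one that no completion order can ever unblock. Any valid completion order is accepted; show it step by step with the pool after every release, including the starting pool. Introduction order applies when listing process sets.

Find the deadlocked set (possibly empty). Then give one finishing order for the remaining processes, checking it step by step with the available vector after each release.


Nothing here is deadlocked.
Key observation: P3 can run right away; the returned allocation unlocks the remaining processes in turn.
The rest can finish in the order P3, P4, P1, P0, P6, P8. Walking it through:
  pool = (3, 0, 3, 2)
  P3: need (3, 0, 3, 2) fits (3, 0, 3, 2); releases (0, 2, 1, 3), pool now (3, 2, 4, 5)
  P4: need (2, 0, 3, 1) fits (3, 2, 4, 5); releases (0, 0, 1, 0), pool now (3, 2, 5, 5)
  P1: need (3, 0, 0, 5) fits (3, 2, 5, 5); releases (1, 0, 1, 2), pool now (4, 2, 6, 7)
  P0: need (2, 0, 2, 1) fits (4, 2, 6, 7); releases (0, 0, 1, 0), pool now (4, 2, 7, 7)
  P6: need (1, 0, 2, 4) fits (4, 2, 7, 7); releases (0, 1, 0, 3), pool now (4, 3, 7, 10)
  P8: need (1, 0, 4, 6) fits (4, 3, 7, 10); releases (1, 0, 1, 3), pool now (5, 3, 8, 13)


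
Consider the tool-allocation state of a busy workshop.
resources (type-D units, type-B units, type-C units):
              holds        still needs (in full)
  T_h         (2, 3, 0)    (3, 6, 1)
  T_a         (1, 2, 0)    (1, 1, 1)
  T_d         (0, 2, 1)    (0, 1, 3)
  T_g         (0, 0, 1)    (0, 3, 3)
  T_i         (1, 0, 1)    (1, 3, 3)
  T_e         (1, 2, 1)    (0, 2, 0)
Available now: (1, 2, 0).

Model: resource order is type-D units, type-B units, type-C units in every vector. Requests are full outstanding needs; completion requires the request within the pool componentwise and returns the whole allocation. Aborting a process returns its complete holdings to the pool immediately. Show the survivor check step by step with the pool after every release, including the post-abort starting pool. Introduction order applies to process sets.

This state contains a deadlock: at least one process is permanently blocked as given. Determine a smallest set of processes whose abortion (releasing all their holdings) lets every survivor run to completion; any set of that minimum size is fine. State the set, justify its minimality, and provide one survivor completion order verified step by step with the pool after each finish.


The answer: abort T_d and T_g.
Key observation: T_i was stuck for good until T_d and T_g gave back (0, 2, 2); in the order shown it finishes at step 3.
Minimality, checking each single-abort alternative: T_h alone leaves T_d blocked (short on type-C units); T_a alone leaves T_d blocked (short on type-C units); T_d alone leaves T_g blocked (short on type-C units); T_g alone leaves T_d blocked (short on type-C units); T_i alone leaves T_d blocked (short on type-C units); T_e alone leaves T_d blocked (short on type-C units).
The survivors complete as T_e, T_a, T_i, T_h. Walking it through (starting from the post-abort pool):
  pool = (1, 4, 2)
  T_e needs (0, 2, 0) <= (1, 4, 2) -> finishes; pool += (1, 2, 1) = (2, 6, 3)
  T_a needs (1, 1, 1) <= (2, 6, 3) -> finishes; pool += (1, 2, 0) = (3, 8, 3)
  T_i needs (1, 3, 3) <= (3, 8, 3) -> finishes; pool += (1, 0, 1) = (4, 8, 4)
  T_h needs (3, 6, 1) <= (4, 8, 4) -> finishes; pool += (2, 3, 0) = (6, 11, 4)


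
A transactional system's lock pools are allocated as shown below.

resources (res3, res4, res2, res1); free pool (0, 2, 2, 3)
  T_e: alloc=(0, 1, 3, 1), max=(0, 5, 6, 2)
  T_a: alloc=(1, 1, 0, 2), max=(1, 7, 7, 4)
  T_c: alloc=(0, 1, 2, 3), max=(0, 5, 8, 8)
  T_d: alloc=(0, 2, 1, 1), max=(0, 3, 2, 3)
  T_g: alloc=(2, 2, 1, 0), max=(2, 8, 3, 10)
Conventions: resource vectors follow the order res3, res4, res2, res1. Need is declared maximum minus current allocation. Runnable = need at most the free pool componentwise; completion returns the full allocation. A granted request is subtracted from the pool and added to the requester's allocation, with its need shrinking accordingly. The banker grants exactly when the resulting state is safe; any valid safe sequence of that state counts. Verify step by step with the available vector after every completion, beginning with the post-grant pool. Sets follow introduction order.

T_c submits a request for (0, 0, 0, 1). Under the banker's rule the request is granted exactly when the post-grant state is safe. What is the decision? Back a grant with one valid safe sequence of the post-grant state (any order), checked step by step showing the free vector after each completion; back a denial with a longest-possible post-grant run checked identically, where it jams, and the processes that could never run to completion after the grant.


GRANT: granting preserves safety; a valid post-grant sequence is T_d, T_e, T_c, T_a, T_g.
Key observation: post-grant, (0, 2, 2, 2) remains, and an order beginning with T_d completes everyone.
Step-by-step check of the post-grant state:
  pool = (0, 2, 2, 2)
  run T_d (needs (0, 1, 1, 2), free (0, 2, 2, 2)); after release of (0, 2, 1, 1) the pool is (0, 4, 3, 3)
  run T_e (needs (0, 4, 3, 1), free (0, 4, 3, 3)); after release of (0, 1, 3, 1) the pool is (0, 5, 6, 4)
  run T_c (needs (0, 4, 6, 4), free (0, 5, 6, 4)); after release of (0, 1, 2, 4) the pool is (0, 6, 8, 8)
  run T_a (needs (0, 6, 7, 2), free (0, 6, 8, 8)); after release of (1, 1, 0, 2) the pool is (1, 7, 8, 10)
  run T_g (needs (0, 6, 2, 10), free (1, 7, 8, 10)); after release of (2, 2, 1, 0) the pool is (3, 9, 9, 10)


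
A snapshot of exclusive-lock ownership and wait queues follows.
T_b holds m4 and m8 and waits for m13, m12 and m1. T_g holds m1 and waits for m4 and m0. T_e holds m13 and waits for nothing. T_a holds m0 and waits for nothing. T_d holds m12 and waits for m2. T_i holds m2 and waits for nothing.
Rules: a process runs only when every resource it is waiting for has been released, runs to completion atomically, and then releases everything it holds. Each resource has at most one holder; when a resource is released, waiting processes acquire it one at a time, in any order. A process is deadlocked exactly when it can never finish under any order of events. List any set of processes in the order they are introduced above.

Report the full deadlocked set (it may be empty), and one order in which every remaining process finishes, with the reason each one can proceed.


Deadlocked set: T_b and T_g.
Key observation: the wait chain closes on itself along T_b -> T_g -> T_b; no other process is dragged down with it.
The rest can finish in the order T_e, T_i, T_a, T_d.
Check, step by step:
  T_e: no waits; runs immediately, freeing m13
  T_i: no waits; runs immediately, freeing m2
  T_a: no waits; runs immediately, freeing m0
  T_d waits on m2 — all released -> runs and releases m12


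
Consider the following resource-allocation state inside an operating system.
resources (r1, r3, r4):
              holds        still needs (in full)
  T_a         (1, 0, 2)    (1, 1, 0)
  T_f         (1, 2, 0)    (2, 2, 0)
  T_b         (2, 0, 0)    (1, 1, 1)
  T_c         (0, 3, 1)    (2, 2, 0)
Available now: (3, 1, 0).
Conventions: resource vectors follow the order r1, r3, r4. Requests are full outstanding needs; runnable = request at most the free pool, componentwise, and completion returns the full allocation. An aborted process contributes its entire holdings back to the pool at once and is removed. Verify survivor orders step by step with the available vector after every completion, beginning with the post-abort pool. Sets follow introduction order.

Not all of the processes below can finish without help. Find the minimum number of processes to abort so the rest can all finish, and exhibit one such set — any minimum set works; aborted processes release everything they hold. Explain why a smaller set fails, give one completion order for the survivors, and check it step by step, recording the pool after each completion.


The answer: abort T_f.
Key observation: aborting T_f returns (1, 2, 0), and T_c — hopeless before — runs at step 3 with the returned capacity in the pool.
No smaller set exists: with zero aborts the deadlock remains.
One survivor order: T_a, T_b, T_c. Check, step by step (post-abort pool first):
  pool = (4, 3, 0)
  run T_a (needs (1, 1, 0), free (4, 3, 0)); after release of (1, 0, 2) the pool is (5, 3, 2)
  run T_b (needs (1, 1, 1), free (5, 3, 2)); after release of (2, 0, 0) the pool is (7, 3, 2)
  run T_c (needs (2, 2, 0), free (7, 3, 2)); after release of (0, 3, 1) the pool is (7, 6, 3)


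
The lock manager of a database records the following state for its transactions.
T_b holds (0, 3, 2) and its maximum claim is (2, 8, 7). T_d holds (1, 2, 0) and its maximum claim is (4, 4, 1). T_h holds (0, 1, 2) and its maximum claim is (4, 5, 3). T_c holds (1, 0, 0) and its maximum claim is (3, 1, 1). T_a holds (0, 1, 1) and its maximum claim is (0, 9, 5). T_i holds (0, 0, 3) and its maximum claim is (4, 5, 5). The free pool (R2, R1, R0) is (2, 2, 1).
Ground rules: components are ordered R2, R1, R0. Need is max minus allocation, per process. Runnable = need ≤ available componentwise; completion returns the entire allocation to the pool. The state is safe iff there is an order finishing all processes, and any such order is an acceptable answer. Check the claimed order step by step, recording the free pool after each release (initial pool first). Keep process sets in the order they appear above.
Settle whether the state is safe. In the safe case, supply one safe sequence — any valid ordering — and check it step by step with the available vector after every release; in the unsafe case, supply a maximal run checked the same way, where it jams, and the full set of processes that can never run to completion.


SAFE — a valid safe sequence is T_c, T_d, T_h, T_i, T_b, T_a.
Key observation: the first exact fit in this order is T_c — it needs (2, 1, 1) with (2, 2, 1) free, meeting a requested resource to the last unit.
Step-by-step check:
  pool = (2, 2, 1)
  T_c: need (2, 1, 1) fits (2, 2, 1); releases (1, 0, 0), pool now (3, 2, 1)
  T_d: need (3, 2, 1) fits (3, 2, 1); releases (1, 2, 0), pool now (4, 4, 1)
  T_h: need (4, 4, 1) fits (4, 4, 1); releases (0, 1, 2), pool now (4, 5, 3)
  T_i: need (4, 5, 2) fits (4, 5, 3); releases (0, 0, 3), pool now (4, 5, 6)
  T_b: need (2, 5, 5) fits (4, 5, 6); releases (0, 3, 2), pool now (4, 8, 8)
  T_a: need (0, 8, 4) fits (4, 8, 8); releases (0, 1, 1), pool now (4, 9, 9)


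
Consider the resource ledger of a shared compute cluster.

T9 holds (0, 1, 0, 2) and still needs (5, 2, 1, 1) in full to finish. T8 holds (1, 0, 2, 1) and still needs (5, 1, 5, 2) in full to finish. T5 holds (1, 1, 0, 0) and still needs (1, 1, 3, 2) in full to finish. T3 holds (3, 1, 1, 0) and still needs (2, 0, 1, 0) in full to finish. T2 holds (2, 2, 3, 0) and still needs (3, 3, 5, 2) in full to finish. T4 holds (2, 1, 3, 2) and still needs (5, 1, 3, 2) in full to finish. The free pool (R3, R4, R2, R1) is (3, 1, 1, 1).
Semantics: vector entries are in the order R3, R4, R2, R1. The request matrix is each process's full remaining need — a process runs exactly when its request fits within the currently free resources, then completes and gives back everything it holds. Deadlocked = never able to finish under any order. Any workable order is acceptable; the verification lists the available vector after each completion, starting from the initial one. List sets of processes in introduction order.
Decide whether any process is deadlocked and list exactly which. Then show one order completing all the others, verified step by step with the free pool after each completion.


The deadlocked set is T8, T5, T2 and T4.
Key observation: after T3, T9 complete, (6, 3, 2, 3) is the best the pool ever gets, yet each leftover process wants more R2.
A valid finishing order for the others: T3, T9. Check, step by step:
  pool = (3, 1, 1, 1)
  T3 needs (2, 0, 1, 0) <= (3, 1, 1, 1) -> finishes; pool += (3, 1, 1, 0) = (6, 2, 2, 1)
  T9 needs (5, 2, 1, 1) <= (6, 2, 2, 1) -> finishes; pool += (0, 1, 0, 2) = (6, 3, 2, 3)
The blocked processes can never fit:
  blocked: T8 wants (5, 1, 5, 2), pool (6, 3, 2, 3) — not enough R2
  blocked: T5 wants (1, 1, 3, 2), pool (6, 3, 2, 3) — not enough R2
  blocked: T2 wants (3, 3, 5, 2), pool (6, 3, 2, 3) — not enough R2
  blocked: T4 wants (5, 1, 3, 2), pool (6, 3, 2, 3) — not enough R2


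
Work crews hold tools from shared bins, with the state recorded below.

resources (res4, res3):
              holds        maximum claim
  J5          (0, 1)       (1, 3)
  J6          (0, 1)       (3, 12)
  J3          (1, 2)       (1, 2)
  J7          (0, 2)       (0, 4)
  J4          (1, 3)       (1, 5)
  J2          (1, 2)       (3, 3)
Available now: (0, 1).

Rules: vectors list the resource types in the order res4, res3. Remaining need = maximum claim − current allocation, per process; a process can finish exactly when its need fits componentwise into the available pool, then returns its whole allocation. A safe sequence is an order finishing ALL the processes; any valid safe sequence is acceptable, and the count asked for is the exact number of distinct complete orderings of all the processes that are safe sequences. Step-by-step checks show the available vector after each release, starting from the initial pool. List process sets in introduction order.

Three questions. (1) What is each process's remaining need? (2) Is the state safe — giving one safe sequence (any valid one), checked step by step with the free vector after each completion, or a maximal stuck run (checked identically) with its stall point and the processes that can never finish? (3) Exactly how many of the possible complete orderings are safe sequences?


(1) Need matrix, components ordered res4, res3:
  J5: (1, 2)
  J6: (3, 11)
  J3: (0, 0)
  J7: (0, 2)
  J4: (0, 2)
  J2: (2, 1)
(2) SAFE. One safe sequence: J3, J4, J5, J7, J2, J6.
Key observation: reading the order forward, J2 is the first process whose need (2, 1) meets the free pool (2, 9) exactly on a resource it requests.
Check, step by step:
  pool = (0, 1)
  J3 needs (0, 0) <= (0, 1) -> finishes; pool += (1, 2) = (1, 3)
  J4 needs (0, 2) <= (1, 3) -> finishes; pool += (1, 3) = (2, 6)
  J5 needs (1, 2) <= (2, 6) -> finishes; pool += (0, 1) = (2, 7)
  J7 needs (0, 2) <= (2, 7) -> finishes; pool += (0, 2) = (2, 9)
  J2 needs (2, 1) <= (2, 9) -> finishes; pool += (1, 2) = (3, 11)
  J6 needs (3, 11) <= (3, 11) -> finishes; pool += (0, 1) = (3, 12)
(3) Precisely 12 of the possible complete orderings are safe sequences.


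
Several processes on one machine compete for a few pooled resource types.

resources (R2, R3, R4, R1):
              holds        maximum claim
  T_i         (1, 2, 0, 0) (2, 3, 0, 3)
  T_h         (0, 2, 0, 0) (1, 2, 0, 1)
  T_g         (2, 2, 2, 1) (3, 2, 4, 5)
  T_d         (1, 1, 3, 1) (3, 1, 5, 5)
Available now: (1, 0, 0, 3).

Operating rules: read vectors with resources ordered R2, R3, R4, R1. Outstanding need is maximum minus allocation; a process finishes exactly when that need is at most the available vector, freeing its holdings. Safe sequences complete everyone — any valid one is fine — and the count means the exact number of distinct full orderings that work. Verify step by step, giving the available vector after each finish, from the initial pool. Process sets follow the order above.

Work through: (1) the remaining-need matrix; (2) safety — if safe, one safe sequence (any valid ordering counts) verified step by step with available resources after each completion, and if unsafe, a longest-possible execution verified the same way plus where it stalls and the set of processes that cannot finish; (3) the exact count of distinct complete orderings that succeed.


(1) Need matrix, components ordered R2, R3, R4, R1:
  T_i: (1, 1, 0, 3)
  T_h: (1, 0, 0, 1)
  T_g: (1, 0, 2, 4)
  T_d: (2, 0, 2, 4)
(2) The state is UNSAFE.
Key observation: once T_h, T_i finish, the pool peaks at (2, 4, 0, 3) — and every remaining process still needs more R4 than that.
Going as far as possible: T_h, T_i; after that, nothing fits. Walking it through:
  pool = (1, 0, 0, 3)
  T_h: need (1, 0, 0, 1) fits (1, 0, 0, 3); releases (0, 2, 0, 0), pool now (1, 2, 0, 3)
  T_i: need (1, 1, 0, 3) fits (1, 2, 0, 3); releases (1, 2, 0, 0), pool now (2, 4, 0, 3)
  T_g cannot run: need (1, 0, 2, 4) vs free (2, 4, 0, 3) (insufficient R4 and R1)
  T_d cannot run: need (2, 0, 2, 4) vs free (2, 4, 0, 3) (insufficient R4 and R1)
Permanently blocked: T_g and T_d.
(3) Precisely 0 of the possible complete orderings are safe sequences.


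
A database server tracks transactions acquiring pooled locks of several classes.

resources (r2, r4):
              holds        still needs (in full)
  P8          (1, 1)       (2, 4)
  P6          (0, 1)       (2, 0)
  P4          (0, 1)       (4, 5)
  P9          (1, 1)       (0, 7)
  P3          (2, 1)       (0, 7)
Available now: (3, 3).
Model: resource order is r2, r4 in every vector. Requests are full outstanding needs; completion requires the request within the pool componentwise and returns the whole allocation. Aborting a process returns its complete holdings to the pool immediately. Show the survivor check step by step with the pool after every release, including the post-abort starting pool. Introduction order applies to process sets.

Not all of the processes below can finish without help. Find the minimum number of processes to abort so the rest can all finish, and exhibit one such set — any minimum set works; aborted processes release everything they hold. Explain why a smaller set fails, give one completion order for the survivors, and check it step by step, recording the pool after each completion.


Minimum abort set: P3.
Key observation: P9 had no path to completion before; after the abort of P3 ((2, 1) returned), step 4 is where it fits.
No smaller set exists: with zero aborts the deadlock remains.
One survivor order: P6, P4, P8, P9. Check, step by step (post-abort pool first):
  pool = (5, 4)
  run P6 (needs (2, 0), free (5, 4)); after release of (0, 1) the pool is (5, 5)
  run P4 (needs (4, 5), free (5, 5)); after release of (0, 1) the pool is (5, 6)
  run P8 (needs (2, 4), free (5, 6)); after release of (1, 1) the pool is (6, 7)
  run P9 (needs (0, 7), free (6, 7)); after release of (1, 1) the pool is (7, 8)


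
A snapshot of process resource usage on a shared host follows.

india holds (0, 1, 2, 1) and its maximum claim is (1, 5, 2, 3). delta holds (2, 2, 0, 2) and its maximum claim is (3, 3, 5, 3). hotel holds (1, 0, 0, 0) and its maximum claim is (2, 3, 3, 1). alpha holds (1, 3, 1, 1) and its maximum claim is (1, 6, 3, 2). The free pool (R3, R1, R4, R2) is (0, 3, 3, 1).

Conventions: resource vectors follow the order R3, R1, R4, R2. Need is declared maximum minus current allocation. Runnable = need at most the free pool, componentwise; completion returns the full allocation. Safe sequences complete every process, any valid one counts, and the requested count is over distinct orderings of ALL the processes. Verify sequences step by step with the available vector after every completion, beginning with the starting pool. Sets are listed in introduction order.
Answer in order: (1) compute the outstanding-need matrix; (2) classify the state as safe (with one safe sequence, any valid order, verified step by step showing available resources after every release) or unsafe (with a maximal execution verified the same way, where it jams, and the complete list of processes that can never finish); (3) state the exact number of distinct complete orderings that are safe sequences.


(1) Outstanding need per process (order R3, R1, R4, R2):
  india: (1, 4, 0, 2)
  delta: (1, 1, 5, 1)
  hotel: (1, 3, 3, 1)
  alpha: (0, 3, 2, 1)
(2) SAFE — a valid safe sequence is alpha, india, hotel, delta.
Key observation: the order's first zero-slack moment is alpha ((0, 3, 2, 1) needed, (0, 3, 3, 1) free — a requested resource with nothing to spare).
Verifying each step:
  pool = (0, 3, 3, 1)
  alpha needs (0, 3, 2, 1) <= (0, 3, 3, 1) -> finishes; pool += (1, 3, 1, 1) = (1, 6, 4, 2)
  india needs (1, 4, 0, 2) <= (1, 6, 4, 2) -> finishes; pool += (0, 1, 2, 1) = (1, 7, 6, 3)
  hotel needs (1, 3, 3, 1) <= (1, 7, 6, 3) -> finishes; pool += (1, 0, 0, 0) = (2, 7, 6, 3)
  delta needs (1, 1, 5, 1) <= (2, 7, 6, 3) -> finishes; pool += (2, 2, 0, 2) = (4, 9, 6, 5)
(3) Precisely 3 of the possible complete orderings are safe sequences.
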